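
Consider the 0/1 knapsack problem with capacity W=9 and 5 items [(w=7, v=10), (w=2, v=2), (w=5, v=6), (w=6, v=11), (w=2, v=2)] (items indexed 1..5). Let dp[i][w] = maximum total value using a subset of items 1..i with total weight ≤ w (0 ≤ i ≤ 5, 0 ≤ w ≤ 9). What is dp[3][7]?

i\w   0   1   2   3   4   5   6   7   8   9
  0   0   0   0   0   0   0   0   0   0   0
  1   0   0   0   0   0   0   0  10  10  10
  2   0   0   2   2   2   2   2  10  10  12
  3   0   0   2   2   2   6   6  10  10  12
  4   0   0   2   2   2   6  11  11  13  13
  5   0   0   2   2   4   6  11  11  13  13

10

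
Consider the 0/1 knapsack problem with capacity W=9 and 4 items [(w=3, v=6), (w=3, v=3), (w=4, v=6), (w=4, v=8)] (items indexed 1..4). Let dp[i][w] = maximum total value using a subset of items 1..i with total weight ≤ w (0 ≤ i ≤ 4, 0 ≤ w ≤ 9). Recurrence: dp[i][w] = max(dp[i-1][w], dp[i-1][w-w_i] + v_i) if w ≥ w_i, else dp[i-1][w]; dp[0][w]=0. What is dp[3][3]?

i\w   0   1   2   3   4   5   6   7   8   9
  0   0   0   0   0   0   0   0   0   0   0
  1   0   0   0   6   6   6   6   6   6   6
  2   0   0   0   6   6   6   9   9   9   9
  3   0   0   0   6   6   6   9  12  12  12
  4   0   0   0   6   8   8   9  14  14  14

6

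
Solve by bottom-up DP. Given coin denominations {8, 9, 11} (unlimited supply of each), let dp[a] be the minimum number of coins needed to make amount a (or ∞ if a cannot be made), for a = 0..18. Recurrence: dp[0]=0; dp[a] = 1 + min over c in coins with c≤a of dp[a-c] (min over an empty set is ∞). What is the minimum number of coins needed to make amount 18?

2

 a  0  1  2  3  4  5  6  7  8  9 10 11 12 13 14 15 16 17 18
dp  0  -  -  -  -  -  -  -  1  1  -  1  -  -  -  -  2  2  2
(- denotes ∞ / unreachable)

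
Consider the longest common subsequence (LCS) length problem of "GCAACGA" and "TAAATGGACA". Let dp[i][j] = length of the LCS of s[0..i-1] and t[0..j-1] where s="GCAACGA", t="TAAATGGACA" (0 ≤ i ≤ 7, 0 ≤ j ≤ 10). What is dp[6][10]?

   ''  T  A  A  A  T  G  G  A  C  A
''  0  0  0  0  0  0  0  0  0  0  0
 G  0  0  0  0  0  0  1  1  1  1  1
 C  0  0  0  0  0  0  1  1  1  2  2
 A  0  0  1  1  1  1  1  1  2  2  3
 A  0  0  1  2  2  2  2  2  2  2  3
 C  0  0  1  2  2  2  2  2  2  3  3
 G  0  0  1  2  2  2  3  3  3  3  3
 A  0  0  1  2  3  3  3  3  4  4  4

3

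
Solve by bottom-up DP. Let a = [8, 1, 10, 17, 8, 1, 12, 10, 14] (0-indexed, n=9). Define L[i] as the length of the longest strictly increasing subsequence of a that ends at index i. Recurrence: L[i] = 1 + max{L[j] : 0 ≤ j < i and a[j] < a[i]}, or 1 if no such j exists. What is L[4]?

   i    0    1    2    3    4    5    6    7    8
a[i]    8    1   10   17    8    1   12   10   14
L[i]    1    1    2    3    2    1    3    3    4

2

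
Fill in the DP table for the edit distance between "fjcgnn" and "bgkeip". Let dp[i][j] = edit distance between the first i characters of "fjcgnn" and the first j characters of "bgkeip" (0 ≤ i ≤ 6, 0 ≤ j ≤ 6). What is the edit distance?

6

   ''  b  g  k  e  i  p
''  0  1  2  3  4  5  6
 f  1  1  2  3  4  5  6
 j  2  2  2  3  4  5  6
 c  3  3  3  3  4  5  6
 g  4  4  3  4  4  5  6
 n  5  5  4  4  5  5  6
 n  6  6  5  5  5  6  6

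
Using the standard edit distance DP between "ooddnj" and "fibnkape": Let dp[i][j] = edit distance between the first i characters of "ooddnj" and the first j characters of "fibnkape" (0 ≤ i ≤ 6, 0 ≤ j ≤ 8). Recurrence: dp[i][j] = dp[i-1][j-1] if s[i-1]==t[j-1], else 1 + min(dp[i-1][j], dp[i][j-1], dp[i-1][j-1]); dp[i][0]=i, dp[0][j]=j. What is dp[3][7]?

7

   ''  f  i  b  n  k  a  p  e
''  0  1  2  3  4  5  6  7  8
 o  1  1  2  3  4  5  6  7  8
 o  2  2  2  3  4  5  6  7  8
 d  3  3  3  3  4  5  6  7  8
 d  4  4  4  4  4  5  6  7  8
 n  5  5  5  5  4  5  6  7  8
 j  6  6  6  6  5  5  6  7  8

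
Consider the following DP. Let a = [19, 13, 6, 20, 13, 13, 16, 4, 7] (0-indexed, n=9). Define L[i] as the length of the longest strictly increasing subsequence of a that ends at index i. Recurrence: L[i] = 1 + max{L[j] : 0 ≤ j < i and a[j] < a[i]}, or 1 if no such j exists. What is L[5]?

2

   i    0    1    2    3    4    5    6    7    8
a[i]   19   13    6   20   13   13   16    4    7
L[i]    1    1    1    2    2    2    3    1    2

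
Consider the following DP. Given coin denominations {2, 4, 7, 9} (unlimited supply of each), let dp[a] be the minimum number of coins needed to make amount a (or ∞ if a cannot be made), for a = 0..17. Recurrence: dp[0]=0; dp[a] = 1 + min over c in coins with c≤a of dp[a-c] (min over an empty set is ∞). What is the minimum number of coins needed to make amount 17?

 a  0  1  2  3  4  5  6  7  8  9 10 11 12 13 14 15 16 17
dp  0  -  1  -  1  -  2  1  2  1  3  2  3  2  2  3  2  3
(- denotes ∞ / unreachable)

3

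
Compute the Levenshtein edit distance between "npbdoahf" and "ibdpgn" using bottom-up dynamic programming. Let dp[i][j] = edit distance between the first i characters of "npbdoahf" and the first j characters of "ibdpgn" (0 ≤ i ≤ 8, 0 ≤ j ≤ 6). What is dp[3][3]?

   ''  i  b  d  p  g  n
''  0  1  2  3  4  5  6
 n  1  1  2  3  4  5  5
 p  2  2  2  3  3  4  5
 b  3  3  2  3  4  4  5
 d  4  4  3  2  3  4  5
 o  5  5  4  3  3  4  5
 a  6  6  5  4  4  4  5
 h  7  7  6  5  5  5  5
 f  8  8  7  6  6  6  6

3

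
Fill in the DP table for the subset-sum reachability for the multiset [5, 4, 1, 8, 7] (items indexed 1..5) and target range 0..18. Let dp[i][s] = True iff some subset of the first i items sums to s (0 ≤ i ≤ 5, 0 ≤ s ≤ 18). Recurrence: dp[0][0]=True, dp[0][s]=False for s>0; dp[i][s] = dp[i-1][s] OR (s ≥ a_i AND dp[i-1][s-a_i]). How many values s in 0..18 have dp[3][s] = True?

7

i\s   0   1   2   3   4   5   6   7   8   9  10  11  12  13  14  15  16  17  18
  0   T   F   F   F   F   F   F   F   F   F   F   F   F   F   F   F   F   F   F
  1   T   F   F   F   F   T   F   F   F   F   F   F   F   F   F   F   F   F   F
  2   T   F   F   F   T   T   F   F   F   T   F   F   F   F   F   F   F   F   F
  3   T   T   F   F   T   T   T   F   F   T   T   F   F   F   F   F   F   F   F
  4   T   T   F   F   T   T   T   F   T   T   T   F   T   T   T   F   F   T   T
  5   T   T   F   F   T   T   T   T   T   T   T   T   T   T   T   T   T   T   T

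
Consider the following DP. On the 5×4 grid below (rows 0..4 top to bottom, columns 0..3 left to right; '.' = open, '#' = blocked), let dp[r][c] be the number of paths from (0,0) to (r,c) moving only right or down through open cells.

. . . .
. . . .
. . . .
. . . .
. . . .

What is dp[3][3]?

r\c   0   1   2   3
  0   1   1   1   1
  1   1   2   3   4
  2   1   3   6  10
  3   1   4  10  20
  4   1   5  15  35

20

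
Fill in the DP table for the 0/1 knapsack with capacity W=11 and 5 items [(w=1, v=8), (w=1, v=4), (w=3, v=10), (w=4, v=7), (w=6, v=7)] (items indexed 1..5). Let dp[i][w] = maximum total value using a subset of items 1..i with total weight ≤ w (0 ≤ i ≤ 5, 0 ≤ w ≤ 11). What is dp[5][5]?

i\w   0   1   2   3   4   5   6   7   8   9  10  11
  0   0   0   0   0   0   0   0   0   0   0   0   0
  1   0   8   8   8   8   8   8   8   8   8   8   8
  2   0   8  12  12  12  12  12  12  12  12  12  12
  3   0   8  12  12  18  22  22  22  22  22  22  22
  4   0   8  12  12  18  22  22  22  25  29  29  29
  5   0   8  12  12  18  22  22  22  25  29  29  29

22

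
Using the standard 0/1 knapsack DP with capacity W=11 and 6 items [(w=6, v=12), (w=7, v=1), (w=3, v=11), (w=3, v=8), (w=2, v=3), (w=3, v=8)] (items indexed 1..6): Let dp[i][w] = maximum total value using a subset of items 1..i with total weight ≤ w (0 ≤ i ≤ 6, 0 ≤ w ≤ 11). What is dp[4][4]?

11

i\w   0   1   2   3   4   5   6   7   8   9  10  11
  0   0   0   0   0   0   0   0   0   0   0   0   0
  1   0   0   0   0   0   0  12  12  12  12  12  12
  2   0   0   0   0   0   0  12  12  12  12  12  12
  3   0   0   0  11  11  11  12  12  12  23  23  23
  4   0   0   0  11  11  11  19  19  19  23  23  23
  5   0   0   3  11  11  14  19  19  22  23  23  26
  6   0   0   3  11  11  14  19  19  22  27  27  30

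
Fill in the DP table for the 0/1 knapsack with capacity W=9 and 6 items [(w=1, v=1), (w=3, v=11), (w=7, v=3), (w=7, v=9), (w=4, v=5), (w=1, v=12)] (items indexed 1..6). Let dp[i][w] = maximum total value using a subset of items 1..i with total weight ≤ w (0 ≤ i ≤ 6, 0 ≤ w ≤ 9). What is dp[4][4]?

i\w   0   1   2   3   4   5   6   7   8   9
  0   0   0   0   0   0   0   0   0   0   0
  1   0   1   1   1   1   1   1   1   1   1
  2   0   1   1  11  12  12  12  12  12  12
  3   0   1   1  11  12  12  12  12  12  12
  4   0   1   1  11  12  12  12  12  12  12
  5   0   1   1  11  12  12  12  16  17  17
  6   0  12  13  13  23  24  24  24  28  29

12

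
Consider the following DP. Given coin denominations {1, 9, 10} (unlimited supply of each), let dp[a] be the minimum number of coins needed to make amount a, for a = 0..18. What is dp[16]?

 a  0  1  2  3  4  5  6  7  8  9 10 11 12 13 14 15 16 17 18
dp  0  1  2  3  4  5  6  7  8  1  1  2  3  4  5  6  7  8  2

7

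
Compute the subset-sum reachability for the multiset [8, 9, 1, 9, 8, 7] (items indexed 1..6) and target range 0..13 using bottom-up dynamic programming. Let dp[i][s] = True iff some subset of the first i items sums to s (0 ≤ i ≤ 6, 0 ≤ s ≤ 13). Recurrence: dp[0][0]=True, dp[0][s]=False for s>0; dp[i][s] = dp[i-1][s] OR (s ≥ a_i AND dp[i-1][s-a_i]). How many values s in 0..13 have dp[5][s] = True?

i\s   0   1   2   3   4   5   6   7   8   9  10  11  12  13
  0   T   F   F   F   F   F   F   F   F   F   F   F   F   F
  1   T   F   F   F   F   F   F   F   T   F   F   F   F   F
  2   T   F   F   F   F   F   F   F   T   T   F   F   F   F
  3   T   T   F   F   F   F   F   F   T   T   T   F   F   F
  4   T   T   F   F   F   F   F   F   T   T   T   F   F   F
  5   T   T   F   F   F   F   F   F   T   T   T   F   F   F
  6   T   T   F   F   F   F   F   T   T   T   T   F   F   F

5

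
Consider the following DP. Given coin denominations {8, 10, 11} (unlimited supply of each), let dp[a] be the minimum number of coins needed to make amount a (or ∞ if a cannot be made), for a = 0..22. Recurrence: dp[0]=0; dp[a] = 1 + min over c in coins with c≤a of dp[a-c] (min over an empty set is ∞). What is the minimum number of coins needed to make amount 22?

 a  0  1  2  3  4  5  6  7  8  9 10 11 12 13 14 15 16 17 18 19 20 21 22
dp  0  -  -  -  -  -  -  -  1  -  1  1  -  -  -  -  2  -  2  2  2  2  2
(- denotes ∞ / unreachable)

2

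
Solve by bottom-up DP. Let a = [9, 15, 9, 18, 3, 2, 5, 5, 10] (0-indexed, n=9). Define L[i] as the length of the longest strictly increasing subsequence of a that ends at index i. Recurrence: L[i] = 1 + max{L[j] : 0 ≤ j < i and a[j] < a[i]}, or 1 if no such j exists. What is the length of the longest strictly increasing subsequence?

3

   i    0    1    2    3    4    5    6    7    8
a[i]    9   15    9   18    3    2    5    5   10
L[i]    1    2    1    3    1    1    2    2    3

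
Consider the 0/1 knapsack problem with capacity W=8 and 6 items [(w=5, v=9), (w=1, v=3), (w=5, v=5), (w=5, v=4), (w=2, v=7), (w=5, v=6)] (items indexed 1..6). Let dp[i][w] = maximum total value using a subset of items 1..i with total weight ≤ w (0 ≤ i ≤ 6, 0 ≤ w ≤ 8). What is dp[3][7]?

i\w   0   1   2   3   4   5   6   7   8
  0   0   0   0   0   0   0   0   0   0
  1   0   0   0   0   0   9   9   9   9
  2   0   3   3   3   3   9  12  12  12
  3   0   3   3   3   3   9  12  12  12
  4   0   3   3   3   3   9  12  12  12
  5   0   3   7  10  10  10  12  16  19
  6   0   3   7  10  10  10  12  16  19

12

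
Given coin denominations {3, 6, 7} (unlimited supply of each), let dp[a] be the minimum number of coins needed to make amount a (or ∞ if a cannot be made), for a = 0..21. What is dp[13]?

2

 a  0  1  2  3  4  5  6  7  8  9 10 11 12 13 14 15 16 17 18 19 20 21
dp  0  -  -  1  -  -  1  1  -  2  2  -  2  2  2  3  3  3  3  3  3  3
(- denotes ∞ / unreachable)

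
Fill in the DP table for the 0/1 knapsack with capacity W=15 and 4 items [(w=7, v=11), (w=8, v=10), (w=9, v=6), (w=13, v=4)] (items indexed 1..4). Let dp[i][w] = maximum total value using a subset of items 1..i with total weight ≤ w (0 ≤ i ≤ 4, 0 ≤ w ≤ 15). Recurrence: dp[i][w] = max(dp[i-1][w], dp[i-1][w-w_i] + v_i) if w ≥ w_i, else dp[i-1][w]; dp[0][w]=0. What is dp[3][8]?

i\w   0   1   2   3   4   5   6   7   8   9  10  11  12  13  14  15
  0   0   0   0   0   0   0   0   0   0   0   0   0   0   0   0   0
  1   0   0   0   0   0   0   0  11  11  11  11  11  11  11  11  11
  2   0   0   0   0   0   0   0  11  11  11  11  11  11  11  11  21
  3   0   0   0   0   0   0   0  11  11  11  11  11  11  11  11  21
  4   0   0   0   0   0   0   0  11  11  11  11  11  11  11  11  21

11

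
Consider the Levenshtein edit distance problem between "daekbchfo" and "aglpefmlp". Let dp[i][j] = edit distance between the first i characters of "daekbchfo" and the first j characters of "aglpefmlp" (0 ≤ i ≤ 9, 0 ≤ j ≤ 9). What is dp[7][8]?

   ''  a  g  l  p  e  f  m  l  p
''  0  1  2  3  4  5  6  7  8  9
 d  1  1  2  3  4  5  6  7  8  9
 a  2  1  2  3  4  5  6  7  8  9
 e  3  2  2  3  4  4  5  6  7  8
 k  4  3  3  3  4  5  5  6  7  8
 b  5  4  4  4  4  5  6  6  7  8
 c  6  5  5  5  5  5  6  7  7  8
 h  7  6  6  6  6  6  6  7  8  8
 f  8  7  7  7  7  7  6  7  8  9
 o  9  8  8  8  8  8  7  7  8  9

8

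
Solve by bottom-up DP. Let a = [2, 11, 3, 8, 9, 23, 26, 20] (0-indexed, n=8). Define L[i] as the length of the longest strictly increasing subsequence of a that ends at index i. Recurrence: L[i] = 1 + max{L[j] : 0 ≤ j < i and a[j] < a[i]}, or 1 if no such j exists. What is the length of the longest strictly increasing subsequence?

   i    0    1    2    3    4    5    6    7
a[i]    2   11    3    8    9   23   26   20
L[i]    1    2    2    3    4    5    6    5

6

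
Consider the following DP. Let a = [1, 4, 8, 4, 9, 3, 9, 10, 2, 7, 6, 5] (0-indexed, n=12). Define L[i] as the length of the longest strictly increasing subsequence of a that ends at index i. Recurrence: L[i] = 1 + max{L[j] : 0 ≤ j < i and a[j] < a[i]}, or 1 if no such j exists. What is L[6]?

   i    0    1    2    3    4    5    6    7    8    9   10   11
a[i]    1    4    8    4    9    3    9   10    2    7    6    5
L[i]    1    2    3    2    4    2    4    5    2    3    3    3

4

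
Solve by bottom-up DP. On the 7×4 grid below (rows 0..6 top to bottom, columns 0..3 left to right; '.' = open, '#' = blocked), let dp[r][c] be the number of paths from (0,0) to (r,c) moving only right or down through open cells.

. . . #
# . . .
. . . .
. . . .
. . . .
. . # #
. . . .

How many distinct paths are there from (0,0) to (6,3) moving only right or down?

1

r\c   0   1   2   3
  0   1   1   1   0
  1   0   1   2   2
  2   0   1   3   5
  3   0   1   4   9
  4   0   1   5  14
  5   0   1   0   0
  6   0   1   1   1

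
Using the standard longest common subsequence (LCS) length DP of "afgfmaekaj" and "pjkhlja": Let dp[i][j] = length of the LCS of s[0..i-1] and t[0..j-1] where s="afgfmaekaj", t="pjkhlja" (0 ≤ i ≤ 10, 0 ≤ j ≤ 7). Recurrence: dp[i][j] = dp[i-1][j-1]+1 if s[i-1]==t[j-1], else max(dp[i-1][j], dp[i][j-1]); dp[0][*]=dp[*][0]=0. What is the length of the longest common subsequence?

2

   ''  p  j  k  h  l  j  a
''  0  0  0  0  0  0  0  0
 a  0  0  0  0  0  0  0  1
 f  0  0  0  0  0  0  0  1
 g  0  0  0  0  0  0  0  1
 f  0  0  0  0  0  0  0  1
 m  0  0  0  0  0  0  0  1
 a  0  0  0  0  0  0  0  1
 e  0  0  0  0  0  0  0  1
 k  0  0  0  1  1  1  1  1
 a  0  0  0  1  1  1  1  2
 j  0  0  1  1  1  1  2  2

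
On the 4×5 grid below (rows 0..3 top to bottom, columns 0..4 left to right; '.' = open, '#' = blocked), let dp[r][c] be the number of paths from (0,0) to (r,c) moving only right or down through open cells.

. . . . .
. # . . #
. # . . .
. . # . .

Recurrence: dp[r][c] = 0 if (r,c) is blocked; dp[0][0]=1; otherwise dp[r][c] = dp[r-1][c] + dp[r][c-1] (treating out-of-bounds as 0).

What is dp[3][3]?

3

r\c   0   1   2   3   4
  0   1   1   1   1   1
  1   1   0   1   2   0
  2   1   0   1   3   3
  3   1   1   0   3   6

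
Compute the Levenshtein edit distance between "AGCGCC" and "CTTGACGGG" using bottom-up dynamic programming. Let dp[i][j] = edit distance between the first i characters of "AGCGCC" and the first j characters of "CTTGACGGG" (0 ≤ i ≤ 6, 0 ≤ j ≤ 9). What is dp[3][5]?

4

   ''  C  T  T  G  A  C  G  G  G
''  0  1  2  3  4  5  6  7  8  9
 A  1  1  2  3  4  4  5  6  7  8
 G  2  2  2  3  3  4  5  5  6  7
 C  3  2  3  3  4  4  4  5  6  7
 G  4  3  3  4  3  4  5  4  5  6
 C  5  4  4  4  4  4  4  5  5  6
 C  6  5  5  5  5  5  4  5  6  6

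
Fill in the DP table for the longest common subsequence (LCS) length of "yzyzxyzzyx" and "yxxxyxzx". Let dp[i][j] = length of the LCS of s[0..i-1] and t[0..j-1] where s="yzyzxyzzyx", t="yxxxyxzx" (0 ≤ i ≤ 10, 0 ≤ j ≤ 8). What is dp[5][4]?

   ''  y  x  x  x  y  x  z  x
''  0  0  0  0  0  0  0  0  0
 y  0  1  1  1  1  1  1  1  1
 z  0  1  1  1  1  1  1  2  2
 y  0  1  1  1  1  2  2  2  2
 z  0  1  1  1  1  2  2  3  3
 x  0  1  2  2  2  2  3  3  4
 y  0  1  2  2  2  3  3  3  4
 z  0  1  2  2  2  3  3  4  4
 z  0  1  2  2  2  3  3  4  4
 y  0  1  2  2  2  3  3  4  4
 x  0  1  2  3  3  3  4  4  5

2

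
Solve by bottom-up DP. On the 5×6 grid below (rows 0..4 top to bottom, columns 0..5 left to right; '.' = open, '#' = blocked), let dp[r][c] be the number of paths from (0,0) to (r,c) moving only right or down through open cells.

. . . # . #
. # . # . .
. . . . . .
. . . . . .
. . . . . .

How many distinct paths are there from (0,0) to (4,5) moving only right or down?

r\c   0   1   2   3   4   5
  0   1   1   1   0   0   0
  1   1   0   1   0   0   0
  2   1   1   2   2   2   2
  3   1   2   4   6   8  10
  4   1   3   7  13  21  31

31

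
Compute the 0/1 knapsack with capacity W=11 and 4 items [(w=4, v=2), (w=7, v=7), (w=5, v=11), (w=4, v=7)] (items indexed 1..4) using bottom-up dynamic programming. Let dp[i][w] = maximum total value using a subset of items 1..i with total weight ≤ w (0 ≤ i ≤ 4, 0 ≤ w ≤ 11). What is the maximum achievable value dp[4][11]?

18

i\w   0   1   2   3   4   5   6   7   8   9  10  11
  0   0   0   0   0   0   0   0   0   0   0   0   0
  1   0   0   0   0   2   2   2   2   2   2   2   2
  2   0   0   0   0   2   2   2   7   7   7   7   9
  3   0   0   0   0   2  11  11  11  11  13  13  13
  4   0   0   0   0   7  11  11  11  11  18  18  18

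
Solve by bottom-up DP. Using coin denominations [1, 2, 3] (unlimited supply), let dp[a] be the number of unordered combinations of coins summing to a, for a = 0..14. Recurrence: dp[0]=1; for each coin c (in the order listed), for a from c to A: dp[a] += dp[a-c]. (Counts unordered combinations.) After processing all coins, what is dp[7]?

8

after  coin     0     1     2     3     4     5     6     7     8     9    10    11    12    13    14
          1     1     1     1     1     1     1     1     1     1     1     1     1     1     1     1
          2     1     1     2     2     3     3     4     4     5     5     6     6     7     7     8
          3     1     1     2     3     4     5     7     8    10    12    14    16    19    21    24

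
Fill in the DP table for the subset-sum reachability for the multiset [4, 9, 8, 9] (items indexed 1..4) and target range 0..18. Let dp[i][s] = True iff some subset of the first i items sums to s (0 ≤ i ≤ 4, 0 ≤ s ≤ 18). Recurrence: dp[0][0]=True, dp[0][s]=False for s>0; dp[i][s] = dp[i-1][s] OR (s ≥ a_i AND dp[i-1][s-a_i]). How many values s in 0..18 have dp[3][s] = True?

i\s   0   1   2   3   4   5   6   7   8   9  10  11  12  13  14  15  16  17  18
  0   T   F   F   F   F   F   F   F   F   F   F   F   F   F   F   F   F   F   F
  1   T   F   F   F   T   F   F   F   F   F   F   F   F   F   F   F   F   F   F
  2   T   F   F   F   T   F   F   F   F   T   F   F   F   T   F   F   F   F   F
  3   T   F   F   F   T   F   F   F   T   T   F   F   T   T   F   F   F   T   F
  4   T   F   F   F   T   F   F   F   T   T   F   F   T   T   F   F   F   T   T

7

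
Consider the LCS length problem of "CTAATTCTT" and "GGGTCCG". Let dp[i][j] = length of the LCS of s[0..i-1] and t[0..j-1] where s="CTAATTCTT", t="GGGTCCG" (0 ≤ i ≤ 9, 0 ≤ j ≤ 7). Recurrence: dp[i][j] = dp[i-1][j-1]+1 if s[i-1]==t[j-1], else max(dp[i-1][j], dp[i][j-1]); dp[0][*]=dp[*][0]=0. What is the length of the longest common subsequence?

   ''  G  G  G  T  C  C  G
''  0  0  0  0  0  0  0  0
 C  0  0  0  0  0  1  1  1
 T  0  0  0  0  1  1  1  1
 A  0  0  0  0  1  1  1  1
 A  0  0  0  0  1  1  1  1
 T  0  0  0  0  1  1  1  1
 T  0  0  0  0  1  1  1  1
 C  0  0  0  0  1  2  2  2
 T  0  0  0  0  1  2  2  2
 T  0  0  0  0  1  2  2  2

2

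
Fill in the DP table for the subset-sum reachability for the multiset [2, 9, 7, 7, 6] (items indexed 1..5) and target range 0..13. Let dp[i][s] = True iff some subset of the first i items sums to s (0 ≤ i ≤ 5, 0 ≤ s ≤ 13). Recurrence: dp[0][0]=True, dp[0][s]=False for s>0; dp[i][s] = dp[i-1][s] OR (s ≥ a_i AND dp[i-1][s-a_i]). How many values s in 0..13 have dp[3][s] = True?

5

i\s   0   1   2   3   4   5   6   7   8   9  10  11  12  13
  0   T   F   F   F   F   F   F   F   F   F   F   F   F   F
  1   T   F   T   F   F   F   F   F   F   F   F   F   F   F
  2   T   F   T   F   F   F   F   F   F   T   F   T   F   F
  3   T   F   T   F   F   F   F   T   F   T   F   T   F   F
  4   T   F   T   F   F   F   F   T   F   T   F   T   F   F
  5   T   F   T   F   F   F   T   T   T   T   F   T   F   T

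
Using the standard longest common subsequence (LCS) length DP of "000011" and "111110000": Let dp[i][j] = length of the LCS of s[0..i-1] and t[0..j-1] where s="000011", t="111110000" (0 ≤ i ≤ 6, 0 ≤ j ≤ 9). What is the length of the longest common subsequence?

4

   ''  1  1  1  1  1  0  0  0  0
''  0  0  0  0  0  0  0  0  0  0
 0  0  0  0  0  0  0  1  1  1  1
 0  0  0  0  0  0  0  1  2  2  2
 0  0  0  0  0  0  0  1  2  3  3
 0  0  0  0  0  0  0  1  2  3  4
 1  0  1  1  1  1  1  1  2  3  4
 1  0  1  2  2  2  2  2  2  3  4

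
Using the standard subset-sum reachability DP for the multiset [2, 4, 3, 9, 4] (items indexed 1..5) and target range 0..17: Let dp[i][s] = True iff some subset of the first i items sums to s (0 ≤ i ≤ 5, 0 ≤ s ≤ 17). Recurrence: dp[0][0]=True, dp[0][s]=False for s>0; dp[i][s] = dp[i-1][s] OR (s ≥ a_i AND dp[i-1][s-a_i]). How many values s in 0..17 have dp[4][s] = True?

14

i\s   0   1   2   3   4   5   6   7   8   9  10  11  12  13  14  15  16  17
  0   T   F   F   F   F   F   F   F   F   F   F   F   F   F   F   F   F   F
  1   T   F   T   F   F   F   F   F   F   F   F   F   F   F   F   F   F   F
  2   T   F   T   F   T   F   T   F   F   F   F   F   F   F   F   F   F   F
  3   T   F   T   T   T   T   T   T   F   T   F   F   F   F   F   F   F   F
  4   T   F   T   T   T   T   T   T   F   T   F   T   T   T   T   T   T   F
  5   T   F   T   T   T   T   T   T   T   T   T   T   T   T   T   T   T   T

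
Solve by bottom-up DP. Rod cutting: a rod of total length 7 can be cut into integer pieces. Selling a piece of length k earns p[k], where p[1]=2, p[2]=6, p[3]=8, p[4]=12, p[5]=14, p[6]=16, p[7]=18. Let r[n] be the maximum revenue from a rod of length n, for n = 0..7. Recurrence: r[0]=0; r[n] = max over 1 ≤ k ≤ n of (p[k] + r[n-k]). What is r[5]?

14

   n    0    1    2    3    4    5    6    7
r[n]    0    2    6    8   12   14   18   20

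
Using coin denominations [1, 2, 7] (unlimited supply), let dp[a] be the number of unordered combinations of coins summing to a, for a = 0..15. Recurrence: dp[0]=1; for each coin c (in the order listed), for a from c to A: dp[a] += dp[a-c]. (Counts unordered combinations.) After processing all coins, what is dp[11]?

after  coin     0     1     2     3     4     5     6     7     8     9    10    11    12    13    14    15
          1     1     1     1     1     1     1     1     1     1     1     1     1     1     1     1     1
          2     1     1     2     2     3     3     4     4     5     5     6     6     7     7     8     8
          7     1     1     2     2     3     3     4     5     6     7     8     9    10    11    13    14

9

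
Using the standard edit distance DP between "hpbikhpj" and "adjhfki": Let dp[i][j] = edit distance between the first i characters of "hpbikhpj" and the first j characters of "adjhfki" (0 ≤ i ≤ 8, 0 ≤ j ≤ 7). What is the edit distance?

   ''  a  d  j  h  f  k  i
''  0  1  2  3  4  5  6  7
 h  1  1  2  3  3  4  5  6
 p  2  2  2  3  4  4  5  6
 b  3  3  3  3  4  5  5  6
 i  4  4  4  4  4  5  6  5
 k  5  5  5  5  5  5  5  6
 h  6  6  6  6  5  6  6  6
 p  7  7  7  7  6  6  7  7
 j  8  8  8  7  7  7  7  8

8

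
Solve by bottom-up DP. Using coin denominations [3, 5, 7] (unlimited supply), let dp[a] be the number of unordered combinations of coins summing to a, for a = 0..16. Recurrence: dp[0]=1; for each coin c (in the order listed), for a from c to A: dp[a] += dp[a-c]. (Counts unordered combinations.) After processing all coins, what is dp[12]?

2

after  coin     0     1     2     3     4     5     6     7     8     9    10    11    12    13    14    15    16
          3     1     0     0     1     0     0     1     0     0     1     0     0     1     0     0     1     0
          5     1     0     0     1     0     1     1     0     1     1     1     1     1     1     1     2     1
          7     1     0     0     1     0     1     1     1     1     1     2     1     2     2     2     3     2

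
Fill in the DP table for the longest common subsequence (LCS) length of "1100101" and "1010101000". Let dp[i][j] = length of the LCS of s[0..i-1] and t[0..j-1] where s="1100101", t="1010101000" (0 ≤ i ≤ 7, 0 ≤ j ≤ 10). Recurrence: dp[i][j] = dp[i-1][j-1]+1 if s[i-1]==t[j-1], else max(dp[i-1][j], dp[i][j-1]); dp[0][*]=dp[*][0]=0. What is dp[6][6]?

   ''  1  0  1  0  1  0  1  0  0  0
''  0  0  0  0  0  0  0  0  0  0  0
 1  0  1  1  1  1  1  1  1  1  1  1
 1  0  1  1  2  2  2  2  2  2  2  2
 0  0  1  2  2  3  3  3  3  3  3  3
 0  0  1  2  2  3  3  4  4  4  4  4
 1  0  1  2  3  3  4  4  5  5  5  5
 0  0  1  2  3  4  4  5  5  6  6  6
 1  0  1  2  3  4  5  5  6  6  6  6

5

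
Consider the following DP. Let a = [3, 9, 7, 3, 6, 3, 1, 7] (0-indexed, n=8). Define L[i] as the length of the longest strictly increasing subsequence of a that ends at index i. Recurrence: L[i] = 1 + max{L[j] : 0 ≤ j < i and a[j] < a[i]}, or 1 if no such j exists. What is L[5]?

1

   i    0    1    2    3    4    5    6    7
a[i]    3    9    7    3    6    3    1    7
L[i]    1    2    2    1    2    1    1    3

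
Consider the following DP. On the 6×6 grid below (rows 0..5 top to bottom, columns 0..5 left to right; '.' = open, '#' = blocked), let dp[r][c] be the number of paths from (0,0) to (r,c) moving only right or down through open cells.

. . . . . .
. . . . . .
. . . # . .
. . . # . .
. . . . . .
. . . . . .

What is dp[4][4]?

20

r\c   0   1   2   3   4   5
  0   1   1   1   1   1   1
  1   1   2   3   4   5   6
  2   1   3   6   0   5  11
  3   1   4  10   0   5  16
  4   1   5  15  15  20  36
  5   1   6  21  36  56  92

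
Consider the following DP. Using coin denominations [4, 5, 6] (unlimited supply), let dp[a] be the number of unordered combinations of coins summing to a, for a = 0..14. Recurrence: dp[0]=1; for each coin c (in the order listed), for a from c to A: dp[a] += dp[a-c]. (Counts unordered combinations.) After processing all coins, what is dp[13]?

after  coin     0     1     2     3     4     5     6     7     8     9    10    11    12    13    14
          4     1     0     0     0     1     0     0     0     1     0     0     0     1     0     0
          5     1     0     0     0     1     1     0     0     1     1     1     0     1     1     1
          6     1     0     0     0     1     1     1     0     1     1     2     1     2     1     2

1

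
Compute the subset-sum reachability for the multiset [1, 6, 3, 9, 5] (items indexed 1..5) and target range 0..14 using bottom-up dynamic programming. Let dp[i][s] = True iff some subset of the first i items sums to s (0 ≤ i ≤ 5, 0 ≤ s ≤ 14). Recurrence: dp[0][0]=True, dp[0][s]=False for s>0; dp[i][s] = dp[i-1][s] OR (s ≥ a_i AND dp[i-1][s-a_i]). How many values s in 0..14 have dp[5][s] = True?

i\s   0   1   2   3   4   5   6   7   8   9  10  11  12  13  14
  0   T   F   F   F   F   F   F   F   F   F   F   F   F   F   F
  1   T   T   F   F   F   F   F   F   F   F   F   F   F   F   F
  2   T   T   F   F   F   F   T   T   F   F   F   F   F   F   F
  3   T   T   F   T   T   F   T   T   F   T   T   F   F   F   F
  4   T   T   F   T   T   F   T   T   F   T   T   F   T   T   F
  5   T   T   F   T   T   T   T   T   T   T   T   T   T   T   T

14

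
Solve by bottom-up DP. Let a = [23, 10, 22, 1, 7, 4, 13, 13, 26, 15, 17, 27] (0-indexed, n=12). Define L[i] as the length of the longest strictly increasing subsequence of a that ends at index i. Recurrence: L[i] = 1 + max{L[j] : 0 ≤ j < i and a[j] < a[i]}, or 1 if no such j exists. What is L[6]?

3

   i    0    1    2    3    4    5    6    7    8    9   10   11
a[i]   23   10   22    1    7    4   13   13   26   15   17   27
L[i]    1    1    2    1    2    2    3    3    4    4    5    6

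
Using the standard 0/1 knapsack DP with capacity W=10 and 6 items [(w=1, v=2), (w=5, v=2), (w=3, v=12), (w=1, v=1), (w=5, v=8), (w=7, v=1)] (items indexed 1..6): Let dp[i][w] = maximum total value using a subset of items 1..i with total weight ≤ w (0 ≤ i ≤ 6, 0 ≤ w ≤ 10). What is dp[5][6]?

i\w   0   1   2   3   4   5   6   7   8   9  10
  0   0   0   0   0   0   0   0   0   0   0   0
  1   0   2   2   2   2   2   2   2   2   2   2
  2   0   2   2   2   2   2   4   4   4   4   4
  3   0   2   2  12  14  14  14  14  14  16  16
  4   0   2   3  12  14  15  15  15  15  16  17
  5   0   2   3  12  14  15  15  15  20  22  23
  6   0   2   3  12  14  15  15  15  20  22  23

15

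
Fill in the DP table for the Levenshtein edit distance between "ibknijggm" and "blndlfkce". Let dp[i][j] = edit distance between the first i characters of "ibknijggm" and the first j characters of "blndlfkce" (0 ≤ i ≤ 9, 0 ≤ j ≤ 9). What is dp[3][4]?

4

   ''  b  l  n  d  l  f  k  c  e
''  0  1  2  3  4  5  6  7  8  9
 i  1  1  2  3  4  5  6  7  8  9
 b  2  1  2  3  4  5  6  7  8  9
 k  3  2  2  3  4  5  6  6  7  8
 n  4  3  3  2  3  4  5  6  7  8
 i  5  4  4  3  3  4  5  6  7  8
 j  6  5  5  4  4  4  5  6  7  8
 g  7  6  6  5  5  5  5  6  7  8
 g  8  7  7  6  6  6  6  6  7  8
 m  9  8  8  7  7  7  7  7  7  8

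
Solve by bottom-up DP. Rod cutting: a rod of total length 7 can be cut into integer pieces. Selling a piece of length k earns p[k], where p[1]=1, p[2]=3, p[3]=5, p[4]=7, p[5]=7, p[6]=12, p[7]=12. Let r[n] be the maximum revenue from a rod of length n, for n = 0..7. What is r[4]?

7

   n    0    1    2    3    4    5    6    7
r[n]    0    1    3    5    7    8   12   13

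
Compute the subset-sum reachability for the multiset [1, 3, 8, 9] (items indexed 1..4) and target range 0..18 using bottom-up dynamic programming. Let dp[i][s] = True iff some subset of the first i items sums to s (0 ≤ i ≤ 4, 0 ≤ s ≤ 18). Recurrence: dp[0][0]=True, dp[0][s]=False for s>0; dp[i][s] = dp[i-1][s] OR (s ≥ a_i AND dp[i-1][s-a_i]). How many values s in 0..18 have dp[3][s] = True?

8

i\s   0   1   2   3   4   5   6   7   8   9  10  11  12  13  14  15  16  17  18
  0   T   F   F   F   F   F   F   F   F   F   F   F   F   F   F   F   F   F   F
  1   T   T   F   F   F   F   F   F   F   F   F   F   F   F   F   F   F   F   F
  2   T   T   F   T   T   F   F   F   F   F   F   F   F   F   F   F   F   F   F
  3   T   T   F   T   T   F   F   F   T   T   F   T   T   F   F   F   F   F   F
  4   T   T   F   T   T   F   F   F   T   T   T   T   T   T   F   F   F   T   T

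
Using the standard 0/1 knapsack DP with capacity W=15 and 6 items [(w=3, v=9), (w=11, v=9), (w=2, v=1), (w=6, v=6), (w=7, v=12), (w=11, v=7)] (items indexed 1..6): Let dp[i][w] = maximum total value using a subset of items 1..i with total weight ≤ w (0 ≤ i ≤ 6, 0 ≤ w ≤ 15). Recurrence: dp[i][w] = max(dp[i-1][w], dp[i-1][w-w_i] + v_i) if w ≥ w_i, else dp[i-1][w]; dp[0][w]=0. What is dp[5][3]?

i\w   0   1   2   3   4   5   6   7   8   9  10  11  12  13  14  15
  0   0   0   0   0   0   0   0   0   0   0   0   0   0   0   0   0
  1   0   0   0   9   9   9   9   9   9   9   9   9   9   9   9   9
  2   0   0   0   9   9   9   9   9   9   9   9   9   9   9  18  18
  3   0   0   1   9   9  10  10  10  10  10  10  10  10  10  18  18
  4   0   0   1   9   9  10  10  10  10  15  15  16  16  16  18  18
  5   0   0   1   9   9  10  10  12  12  15  21  21  22  22  22  22
  6   0   0   1   9   9  10  10  12  12  15  21  21  22  22  22  22

9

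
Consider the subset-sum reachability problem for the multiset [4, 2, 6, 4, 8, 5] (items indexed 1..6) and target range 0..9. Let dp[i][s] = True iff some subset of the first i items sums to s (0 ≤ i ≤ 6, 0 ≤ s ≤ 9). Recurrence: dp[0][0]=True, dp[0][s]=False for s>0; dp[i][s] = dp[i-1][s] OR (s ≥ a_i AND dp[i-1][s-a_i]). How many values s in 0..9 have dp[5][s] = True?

i\s   0   1   2   3   4   5   6   7   8   9
  0   T   F   F   F   F   F   F   F   F   F
  1   T   F   F   F   T   F   F   F   F   F
  2   T   F   T   F   T   F   T   F   F   F
  3   T   F   T   F   T   F   T   F   T   F
  4   T   F   T   F   T   F   T   F   T   F
  5   T   F   T   F   T   F   T   F   T   F
  6   T   F   T   F   T   T   T   T   T   T

5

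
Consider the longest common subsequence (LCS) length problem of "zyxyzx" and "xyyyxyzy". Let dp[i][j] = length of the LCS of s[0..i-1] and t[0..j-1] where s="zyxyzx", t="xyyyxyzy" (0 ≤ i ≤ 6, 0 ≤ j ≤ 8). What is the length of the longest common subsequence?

   ''  x  y  y  y  x  y  z  y
''  0  0  0  0  0  0  0  0  0
 z  0  0  0  0  0  0  0  1  1
 y  0  0  1  1  1  1  1  1  2
 x  0  1  1  1  1  2  2  2  2
 y  0  1  2  2  2  2  3  3  3
 z  0  1  2  2  2  2  3  4  4
 x  0  1  2  2  2  3  3  4  4

4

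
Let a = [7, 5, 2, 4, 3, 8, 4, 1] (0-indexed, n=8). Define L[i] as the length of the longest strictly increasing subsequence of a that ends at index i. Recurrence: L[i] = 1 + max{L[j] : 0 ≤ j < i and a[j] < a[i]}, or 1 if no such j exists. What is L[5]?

   i    0    1    2    3    4    5    6    7
a[i]    7    5    2    4    3    8    4    1
L[i]    1    1    1    2    2    3    3    1

3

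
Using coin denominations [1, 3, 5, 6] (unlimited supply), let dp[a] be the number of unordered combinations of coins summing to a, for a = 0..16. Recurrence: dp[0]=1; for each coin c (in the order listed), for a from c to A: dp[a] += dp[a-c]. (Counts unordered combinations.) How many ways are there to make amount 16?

after  coin     0     1     2     3     4     5     6     7     8     9    10    11    12    13    14    15    16
          1     1     1     1     1     1     1     1     1     1     1     1     1     1     1     1     1     1
          3     1     1     1     2     2     2     3     3     3     4     4     4     5     5     5     6     6
          5     1     1     1     2     2     3     4     4     5     6     7     8     9    10    11    13    14
          6     1     1     1     2     2     3     5     5     6     8     9    11    14    15    17    21    23

23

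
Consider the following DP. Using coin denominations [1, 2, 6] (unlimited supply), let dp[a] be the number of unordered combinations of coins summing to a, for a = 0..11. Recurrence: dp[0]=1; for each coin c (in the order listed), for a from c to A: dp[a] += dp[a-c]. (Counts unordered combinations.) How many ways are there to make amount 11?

after  coin     0     1     2     3     4     5     6     7     8     9    10    11
          1     1     1     1     1     1     1     1     1     1     1     1     1
          2     1     1     2     2     3     3     4     4     5     5     6     6
          6     1     1     2     2     3     3     5     5     7     7     9     9

9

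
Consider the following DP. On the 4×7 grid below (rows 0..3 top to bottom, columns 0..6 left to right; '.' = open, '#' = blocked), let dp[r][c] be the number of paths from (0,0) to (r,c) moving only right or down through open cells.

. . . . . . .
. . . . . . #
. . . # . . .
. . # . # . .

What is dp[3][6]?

r\c   0   1   2   3   4   5   6
  0   1   1   1   1   1   1   1
  1   1   2   3   4   5   6   0
  2   1   3   6   0   5  11  11
  3   1   4   0   0   0  11  22

22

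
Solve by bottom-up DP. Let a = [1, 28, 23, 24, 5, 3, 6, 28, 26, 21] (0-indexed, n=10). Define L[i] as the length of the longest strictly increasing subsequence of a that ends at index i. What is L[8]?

   i    0    1    2    3    4    5    6    7    8    9
a[i]    1   28   23   24    5    3    6   28   26   21
L[i]    1    2    2    3    2    2    3    4    4    4

4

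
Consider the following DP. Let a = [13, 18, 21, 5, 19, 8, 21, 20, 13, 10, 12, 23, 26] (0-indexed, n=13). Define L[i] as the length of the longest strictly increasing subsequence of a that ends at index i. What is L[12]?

   i    0    1    2    3    4    5    6    7    8    9   10   11   12
a[i]   13   18   21    5   19    8   21   20   13   10   12   23   26
L[i]    1    2    3    1    3    2    4    4    3    3    4    5    6

6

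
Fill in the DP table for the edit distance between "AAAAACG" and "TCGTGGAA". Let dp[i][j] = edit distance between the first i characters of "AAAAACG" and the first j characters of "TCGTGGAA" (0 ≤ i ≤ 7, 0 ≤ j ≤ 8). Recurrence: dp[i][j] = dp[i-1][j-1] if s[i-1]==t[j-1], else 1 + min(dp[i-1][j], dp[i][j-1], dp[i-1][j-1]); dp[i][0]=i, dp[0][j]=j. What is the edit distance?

8

   ''  T  C  G  T  G  G  A  A
''  0  1  2  3  4  5  6  7  8
 A  1  1  2  3  4  5  6  6  7
 A  2  2  2  3  4  5  6  6  6
 A  3  3  3  3  4  5  6  6  6
 A  4  4  4  4  4  5  6  6  6
 A  5  5  5  5  5  5  6  6  6
 C  6  6  5  6  6  6  6  7  7
 G  7  7  6  5  6  6  6  7  8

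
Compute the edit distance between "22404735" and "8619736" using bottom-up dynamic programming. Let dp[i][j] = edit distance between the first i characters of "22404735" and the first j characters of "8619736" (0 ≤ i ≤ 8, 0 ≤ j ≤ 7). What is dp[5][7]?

7

   ''  8  6  1  9  7  3  6
''  0  1  2  3  4  5  6  7
 2  1  1  2  3  4  5  6  7
 2  2  2  2  3  4  5  6  7
 4  3  3  3  3  4  5  6  7
 0  4  4  4  4  4  5  6  7
 4  5  5  5  5  5  5  6  7
 7  6  6  6  6  6  5  6  7
 3  7  7  7  7  7  6  5  6
 5  8  8  8  8  8  7  6  6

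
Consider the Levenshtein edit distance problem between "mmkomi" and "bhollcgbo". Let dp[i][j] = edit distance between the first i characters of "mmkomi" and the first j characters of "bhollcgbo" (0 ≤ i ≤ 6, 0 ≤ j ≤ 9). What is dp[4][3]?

3

   ''  b  h  o  l  l  c  g  b  o
''  0  1  2  3  4  5  6  7  8  9
 m  1  1  2  3  4  5  6  7  8  9
 m  2  2  2  3  4  5  6  7  8  9
 k  3  3  3  3  4  5  6  7  8  9
 o  4  4  4  3  4  5  6  7  8  8
 m  5  5  5  4  4  5  6  7  8  9
 i  6  6  6  5  5  5  6  7  8  9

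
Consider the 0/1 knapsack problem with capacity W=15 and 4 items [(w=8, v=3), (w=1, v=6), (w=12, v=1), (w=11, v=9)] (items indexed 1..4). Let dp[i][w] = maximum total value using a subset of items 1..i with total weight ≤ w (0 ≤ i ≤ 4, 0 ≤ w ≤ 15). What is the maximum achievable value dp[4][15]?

i\w   0   1   2   3   4   5   6   7   8   9  10  11  12  13  14  15
  0   0   0   0   0   0   0   0   0   0   0   0   0   0   0   0   0
  1   0   0   0   0   0   0   0   0   3   3   3   3   3   3   3   3
  2   0   6   6   6   6   6   6   6   6   9   9   9   9   9   9   9
  3   0   6   6   6   6   6   6   6   6   9   9   9   9   9   9   9
  4   0   6   6   6   6   6   6   6   6   9   9   9  15  15  15  15

15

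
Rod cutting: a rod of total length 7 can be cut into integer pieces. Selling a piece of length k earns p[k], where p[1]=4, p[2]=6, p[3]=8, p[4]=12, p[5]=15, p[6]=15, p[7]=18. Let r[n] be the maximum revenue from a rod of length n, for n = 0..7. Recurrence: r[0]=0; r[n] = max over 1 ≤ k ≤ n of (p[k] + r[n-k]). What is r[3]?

   n    0    1    2    3    4    5    6    7
r[n]    0    4    8   12   16   20   24   28

12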